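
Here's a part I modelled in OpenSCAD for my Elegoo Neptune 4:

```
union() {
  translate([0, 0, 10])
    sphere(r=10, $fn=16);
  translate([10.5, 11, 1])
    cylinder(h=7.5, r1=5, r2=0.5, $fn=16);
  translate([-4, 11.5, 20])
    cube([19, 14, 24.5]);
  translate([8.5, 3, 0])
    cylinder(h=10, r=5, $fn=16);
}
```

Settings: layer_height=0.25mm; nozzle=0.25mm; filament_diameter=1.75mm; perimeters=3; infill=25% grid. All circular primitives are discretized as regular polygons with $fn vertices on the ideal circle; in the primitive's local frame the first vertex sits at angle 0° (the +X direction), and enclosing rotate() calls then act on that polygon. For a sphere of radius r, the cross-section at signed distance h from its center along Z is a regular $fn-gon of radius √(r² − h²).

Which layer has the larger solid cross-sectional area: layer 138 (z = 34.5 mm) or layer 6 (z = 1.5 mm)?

layer 138 (z = 34.5 mm)

Layer 138 (z = 34.5): the sphere is absent (|z−center|=24.500 > r=10); the cone at (10.5, 11) is not intersected at this z (z outside [1, 8.5]); the cube at (-4, 11.5) (footprint 19×14) is included at this height (area 266.00 mm²); the cylinder at (8.5, 3) is not intersected at this z (z outside [0, 10]); Combining (union): only the 19×14 cube at (-4, 11.5) is present, so the union is just that shape — area = 266.00 mm². So its area = 266.00 mm². Layer 6 (z = 1.5): the r=10 sphere contributes a regular 16-gon of circumradius √(10²−8.5²) = 5.268 (area = (16/2)·5.268²·sin(360°/16) = 84.96 mm²); the cone at (10.5, 11) contributes a regular 16-gon of circumradius 4.700 (interpolated between r1=5 and r2=0.5 at t=0.067) (area = (16/2)·4.700²·sin(360°/16) = 67.63 mm²); the cube at (-4, 11.5) is not intersected at this z (z outside [20, 44.5]); the cylinder at (8.5, 3): section is a regular 16-gon, circumradius r=5 (area = (16/2)·5.000²·sin(360°/16) = 76.54 mm²); Taking the union: the regions partially overlap — summed areas 229.12 mm² minus the doubly-counted overlap 7.89 mm² gives 221.23 mm² — area = 221.23 mm². So its area = 221.23 mm². Layer 138 is larger (266.00 vs 221.23 mm²).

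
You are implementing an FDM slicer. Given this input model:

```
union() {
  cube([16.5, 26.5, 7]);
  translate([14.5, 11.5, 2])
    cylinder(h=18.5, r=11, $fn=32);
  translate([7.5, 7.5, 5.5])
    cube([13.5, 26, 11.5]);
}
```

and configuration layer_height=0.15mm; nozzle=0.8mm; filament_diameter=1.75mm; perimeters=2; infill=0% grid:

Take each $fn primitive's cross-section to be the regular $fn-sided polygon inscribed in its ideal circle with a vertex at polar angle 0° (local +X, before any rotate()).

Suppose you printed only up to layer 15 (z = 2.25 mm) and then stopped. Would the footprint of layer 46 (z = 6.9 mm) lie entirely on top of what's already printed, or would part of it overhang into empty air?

Compare the two slices. At z = 2.25: the 16.5×26.5 cube contributes its full rectangle (area 437.25 mm²); the r=11 cylinder at (14.5, 11.5) gives a regular 32-gon of circumradius 11 (constant along its height) (area = (32/2)·11.000²·sin(360°/32) = 377.69 mm²); the cube at (7.5, 7.5) is absent (z outside [5.5, 17]); Merging all regions: the regions partially overlap — summed areas 814.94 mm² minus the doubly-counted overlap 232.45 mm² gives 582.49 mm² — area = 582.49 mm². At z = 6.9: the cube is present — its section is the full 16.5×26.5 rectangle (area 437.25 mm²); the r=11 cylinder at (14.5, 11.5) gives a regular 32-gon of circumradius 11 (constant along its height) (area = (32/2)·11.000²·sin(360°/32) = 377.69 mm²); the cube at (7.5, 7.5) is present — its section is the full 13.5×26 rectangle (area 351.00 mm²); Combining (union): the regions partially overlap — summed areas 1165.94 mm² minus the doubly-counted overlap 466.50 mm² gives 699.44 mm² — area = 699.44 mm². Checking containment: at z = 6.9 the cross-section extends beyond the z = 2.25 cross-section by about 116.95 mm².

part overhangs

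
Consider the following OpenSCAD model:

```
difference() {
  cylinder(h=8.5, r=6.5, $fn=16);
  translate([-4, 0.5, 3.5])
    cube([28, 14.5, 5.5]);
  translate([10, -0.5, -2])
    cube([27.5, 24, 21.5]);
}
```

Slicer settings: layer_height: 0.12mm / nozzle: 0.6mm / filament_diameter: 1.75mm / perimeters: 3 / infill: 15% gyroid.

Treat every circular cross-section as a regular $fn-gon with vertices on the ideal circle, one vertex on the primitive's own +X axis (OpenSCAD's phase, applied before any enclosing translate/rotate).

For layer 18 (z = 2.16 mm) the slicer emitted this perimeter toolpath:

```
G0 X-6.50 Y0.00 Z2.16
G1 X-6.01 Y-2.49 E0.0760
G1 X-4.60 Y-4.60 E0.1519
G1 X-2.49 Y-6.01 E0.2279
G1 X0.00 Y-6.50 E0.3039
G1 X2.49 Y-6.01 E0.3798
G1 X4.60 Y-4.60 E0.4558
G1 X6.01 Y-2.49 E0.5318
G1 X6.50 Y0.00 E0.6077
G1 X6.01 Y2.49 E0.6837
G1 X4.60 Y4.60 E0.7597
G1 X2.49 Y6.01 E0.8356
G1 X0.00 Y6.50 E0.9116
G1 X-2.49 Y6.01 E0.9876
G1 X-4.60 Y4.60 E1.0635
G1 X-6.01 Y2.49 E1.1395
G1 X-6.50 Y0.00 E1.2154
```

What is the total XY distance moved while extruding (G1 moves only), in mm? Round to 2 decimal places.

40.60 mm

Sum the Euclidean lengths of each G1 segment: total = 40.60 mm.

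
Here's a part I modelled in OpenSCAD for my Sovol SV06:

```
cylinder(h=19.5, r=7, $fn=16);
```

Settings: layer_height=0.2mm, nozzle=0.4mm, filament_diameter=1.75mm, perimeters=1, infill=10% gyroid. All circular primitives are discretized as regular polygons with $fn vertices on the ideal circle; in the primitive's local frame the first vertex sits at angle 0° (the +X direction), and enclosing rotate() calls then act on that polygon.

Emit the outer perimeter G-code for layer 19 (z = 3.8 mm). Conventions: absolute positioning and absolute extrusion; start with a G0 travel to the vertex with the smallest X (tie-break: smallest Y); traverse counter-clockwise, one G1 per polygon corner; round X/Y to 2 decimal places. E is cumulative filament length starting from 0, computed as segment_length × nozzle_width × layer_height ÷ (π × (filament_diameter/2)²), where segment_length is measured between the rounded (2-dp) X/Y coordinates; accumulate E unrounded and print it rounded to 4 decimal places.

G0 X-7.00 Y0.00 Z3.80
G1 X-6.47 Y-2.68 E0.0909
G1 X-4.95 Y-4.95 E0.1817
G1 X-2.68 Y-6.47 E0.2726
G1 X0.00 Y-7.00 E0.3635
G1 X2.68 Y-6.47 E0.4543
G1 X4.95 Y-4.95 E0.5452
G1 X6.47 Y-2.68 E0.6360
G1 X7.00 Y0.00 E0.7269
G1 X6.47 Y2.68 E0.8178
G1 X4.95 Y4.95 E0.9086
G1 X2.68 Y6.47 E0.9995
G1 X0.00 Y7.00 E1.0904
G1 X-2.68 Y6.47 E1.1812
G1 X-4.95 Y4.95 E1.2721
G1 X-6.47 Y2.68 E1.3630
G1 X-7.00 Y0.00 E1.4538

At z = 3.8 mm: the cylinder: section is a regular 16-gon, circumradius r=7. The outline is a single polygon with 16 vertices. Extrusion per mm of travel: 0.4 × 0.2 / (π × 0.875²) = 0.033260. Accumulating E over each segment gives final E = 1.4538.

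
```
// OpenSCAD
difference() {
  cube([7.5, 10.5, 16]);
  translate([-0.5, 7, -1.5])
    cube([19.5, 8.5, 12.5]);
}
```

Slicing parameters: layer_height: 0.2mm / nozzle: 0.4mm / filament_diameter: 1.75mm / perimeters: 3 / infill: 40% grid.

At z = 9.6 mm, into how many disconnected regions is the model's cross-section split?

At z = 9.6 mm: the cube (footprint 7.5×10.5) is included at this height; the cube at (-0.5, 7) (footprint 19.5×8.5) is included at this height; Taking the first minus the rest: starting from the 7.5×10.5 cube, the 19.5×8.5 cube at (-0.5, 7) partially overlaps it — only the 26.25 mm² overlap (of its 165.75 mm²) is removed, clipping the outline — 1 connected region. The result has 1 disconnected region.

1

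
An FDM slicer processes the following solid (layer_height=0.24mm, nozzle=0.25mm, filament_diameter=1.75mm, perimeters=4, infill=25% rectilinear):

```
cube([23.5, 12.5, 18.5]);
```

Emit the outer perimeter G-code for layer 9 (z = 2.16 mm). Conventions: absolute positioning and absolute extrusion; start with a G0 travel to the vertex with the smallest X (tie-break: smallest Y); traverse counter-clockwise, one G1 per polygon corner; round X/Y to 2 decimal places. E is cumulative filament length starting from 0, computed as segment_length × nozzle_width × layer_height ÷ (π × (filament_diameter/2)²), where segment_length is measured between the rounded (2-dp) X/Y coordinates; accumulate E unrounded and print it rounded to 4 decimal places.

At z = 2.16 mm: the 23.5×12.5 cube contributes its full rectangle. The outline is a single polygon with 4 vertices. Extrusion per mm of travel: 0.25 × 0.24 / (π × 0.875²) = 0.024945. Accumulating E over each segment gives final E = 1.7960.

G0 X0.00 Y0.00 Z2.16
G1 X23.50 Y0.00 E0.5862
G1 X23.50 Y12.50 E0.8980
G1 X0.00 Y12.50 E1.4842
G1 X0.00 Y0.00 E1.7960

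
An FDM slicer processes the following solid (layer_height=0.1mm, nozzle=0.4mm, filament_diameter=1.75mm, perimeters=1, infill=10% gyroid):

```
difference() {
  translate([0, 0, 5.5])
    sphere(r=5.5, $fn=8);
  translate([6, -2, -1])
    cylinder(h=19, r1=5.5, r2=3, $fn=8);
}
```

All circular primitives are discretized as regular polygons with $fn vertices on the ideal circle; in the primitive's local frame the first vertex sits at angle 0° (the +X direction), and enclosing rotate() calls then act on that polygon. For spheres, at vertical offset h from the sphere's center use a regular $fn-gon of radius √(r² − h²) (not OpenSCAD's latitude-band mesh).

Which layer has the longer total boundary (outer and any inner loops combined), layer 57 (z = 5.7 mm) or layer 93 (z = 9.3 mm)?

Layer 57 (z = 5.7): the r=5.5 sphere contributes a regular 8-gon of circumradius √(5.5²−0.2²) = 5.496 (perimeter = 2·8·5.496·sin(180°/8) = 33.65 mm); the cone at (6, -2): at t=0.353 of its height the radius interpolates to r₁+(r₂−r₁)t = 4.618, giving a regular 8-gon of that circumradius (perimeter = 2·8·4.618·sin(180°/8) = 28.28 mm); Subtracting the remaining from the first: starting from the r=5.5 sphere, the cone at (6, -2) partially overlaps it — only the 16.20 mm² overlap (of its 60.33 mm²) is removed, clipping the outline — boundary = 33.93 mm. So its perimeter = 33.93 mm. Layer 93 (z = 9.3): the sphere: section is a regular 8-gon, circumradius = √(r²−h²) = √(5.5²−3.8²) = 3.976 (perimeter = 2·8·3.976·sin(180°/8) = 24.35 mm); the cone at (6, -2): at t=0.542 of its height the radius interpolates to r₁+(r₂−r₁)t = 4.145, giving a regular 8-gon of that circumradius (perimeter = 2·8·4.145·sin(180°/8) = 25.38 mm); Subtracting the remaining from the first: starting from the r=5.5 sphere, the cone at (6, -2) partially overlaps it — only the 4.32 mm² overlap (of its 48.59 mm²) is removed, clipping the outline — boundary = 24.29 mm. So its perimeter = 24.29 mm. Layer 57 is larger (33.93 vs 24.29 mm).

layer 57 (z = 5.7 mm)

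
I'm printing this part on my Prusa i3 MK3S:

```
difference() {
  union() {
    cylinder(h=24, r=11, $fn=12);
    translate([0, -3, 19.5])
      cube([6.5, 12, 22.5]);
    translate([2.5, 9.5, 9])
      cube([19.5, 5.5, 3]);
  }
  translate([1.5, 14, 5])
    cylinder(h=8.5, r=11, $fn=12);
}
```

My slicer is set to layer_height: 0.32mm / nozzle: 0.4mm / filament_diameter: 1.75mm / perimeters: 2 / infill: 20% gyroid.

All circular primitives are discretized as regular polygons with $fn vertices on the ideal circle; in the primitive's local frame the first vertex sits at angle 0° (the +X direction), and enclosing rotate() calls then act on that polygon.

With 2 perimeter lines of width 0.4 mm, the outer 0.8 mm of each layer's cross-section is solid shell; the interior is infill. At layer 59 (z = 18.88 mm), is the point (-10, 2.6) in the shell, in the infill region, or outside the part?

At z = 18.88 mm: the r=11 cylinder gives a regular 12-gon of circumradius 11 (constant along its height); the cube at (0, -3) is not intersected at this z (z outside [19.5, 42]); the cube at (2.5, 9.5) does not reach this height (z outside [9, 12]); Merging all regions: only the r=11 cylinder is present, so the union is just that shape — 1 connected region; the cylinder at (1.5, 14) is absent (z outside [5, 13.5]); Subtracting the remaining from the first: none of the subtracted shapes is present at this height, so the result so far is unchanged — 1 connected region. Overall, the cross-section is a single solid region. The nearest boundary edge runs (-9.53, 5.50)→(-11.00, 0.00); distance from the point to it = 0.29 mm. The point is inside the cross-section, 0.29 mm from the nearest boundary — within the 0.8 mm shell band (2 × 0.4).

shell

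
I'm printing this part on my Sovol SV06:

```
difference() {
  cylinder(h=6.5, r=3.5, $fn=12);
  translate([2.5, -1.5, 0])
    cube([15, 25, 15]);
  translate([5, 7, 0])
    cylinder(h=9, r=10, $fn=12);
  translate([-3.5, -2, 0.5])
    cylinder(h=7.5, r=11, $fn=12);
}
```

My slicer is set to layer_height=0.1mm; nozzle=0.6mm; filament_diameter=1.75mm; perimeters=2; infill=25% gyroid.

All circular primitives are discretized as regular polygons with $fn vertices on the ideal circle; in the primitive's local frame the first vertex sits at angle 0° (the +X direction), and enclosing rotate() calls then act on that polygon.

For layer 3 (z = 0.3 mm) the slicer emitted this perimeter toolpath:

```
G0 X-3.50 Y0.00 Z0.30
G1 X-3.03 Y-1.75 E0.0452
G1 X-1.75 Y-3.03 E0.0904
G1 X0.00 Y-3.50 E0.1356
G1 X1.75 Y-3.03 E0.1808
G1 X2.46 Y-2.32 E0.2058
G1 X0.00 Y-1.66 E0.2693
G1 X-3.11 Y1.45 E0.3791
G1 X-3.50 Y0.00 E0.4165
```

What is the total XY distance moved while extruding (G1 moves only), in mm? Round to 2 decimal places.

Sum the Euclidean lengths of each G1 segment: total = 16.70 mm.

16.70 mm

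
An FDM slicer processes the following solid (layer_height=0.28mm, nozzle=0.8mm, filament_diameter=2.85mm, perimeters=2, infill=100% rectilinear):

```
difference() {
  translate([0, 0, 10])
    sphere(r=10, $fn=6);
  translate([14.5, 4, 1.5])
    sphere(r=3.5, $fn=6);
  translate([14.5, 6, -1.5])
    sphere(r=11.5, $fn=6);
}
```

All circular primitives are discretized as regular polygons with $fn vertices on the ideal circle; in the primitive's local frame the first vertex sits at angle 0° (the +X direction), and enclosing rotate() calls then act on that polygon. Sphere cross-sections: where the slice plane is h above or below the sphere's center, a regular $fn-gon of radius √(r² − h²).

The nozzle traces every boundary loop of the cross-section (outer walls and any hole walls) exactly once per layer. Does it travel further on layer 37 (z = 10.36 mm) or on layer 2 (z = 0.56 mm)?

layer 37 (z = 10.36 mm)

Layer 37 (z = 10.36): the r=10 sphere slices to a regular 6-gon of circumradius 9.994 (√(r²−h²) with h=0.36 from center) (perimeter = 2·6·9.994·sin(180°/6) = 59.96 mm); the sphere at (14.5, 4) is not intersected at this z (|z−center|=8.860 > r=3.5); the sphere at (14.5, 6) does not reach this height (|z−center|=11.860 > r=11.5); Subtracting the remaining from the first: none of the subtracted shapes is present at this height, so the r=10 sphere is unchanged — boundary = 59.96 mm. So its perimeter = 59.96 mm. Layer 2 (z = 0.56): the sphere: section is a regular 6-gon, circumradius = √(r²−h²) = √(10²−9.44²) = 3.299 (perimeter = 2·6·3.299·sin(180°/6) = 19.80 mm); the r=3.5 sphere at (14.5, 4) contributes a regular 6-gon of circumradius √(3.5²−0.94²) = 3.371 (perimeter = 2·6·3.371·sin(180°/6) = 20.23 mm); the sphere at (14.5, 6): section is a regular 6-gon, circumradius = √(r²−h²) = √(11.5²−2.06²) = 11.314 (perimeter = 2·6·11.314·sin(180°/6) = 67.88 mm); Subtracting the remaining from the first: starting from the r=10 sphere, the r=3.5 sphere at (14.5, 4) misses the remaining region (no effect); the r=11.5 sphere at (14.5, 6) misses the remaining region (no effect) — boundary = 19.80 mm. So its perimeter = 19.80 mm. Layer 37 is larger (59.96 vs 19.80 mm).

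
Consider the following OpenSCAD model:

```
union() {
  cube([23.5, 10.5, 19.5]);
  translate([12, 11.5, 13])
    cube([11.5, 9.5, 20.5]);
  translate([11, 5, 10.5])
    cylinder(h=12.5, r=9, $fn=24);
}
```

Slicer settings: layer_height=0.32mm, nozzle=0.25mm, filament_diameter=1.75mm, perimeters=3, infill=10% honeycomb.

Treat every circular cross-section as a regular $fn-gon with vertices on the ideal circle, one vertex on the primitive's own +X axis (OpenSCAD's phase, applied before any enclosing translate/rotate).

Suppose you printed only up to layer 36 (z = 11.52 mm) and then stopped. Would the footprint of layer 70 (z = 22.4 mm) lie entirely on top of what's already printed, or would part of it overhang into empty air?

Compare the two slices. At z = 11.52: the 23.5×10.5 cube contributes its full rectangle (area 246.75 mm²); the cube at (12, 11.5) is not intersected at this z (z outside [13, 33.5]); the r=9 cylinder at (11, 5) gives a regular 24-gon of circumradius 9 (constant along its height) (area = (24/2)·9.000²·sin(360°/24) = 251.57 mm²); Taking the union: the regions partially overlap — summed areas 498.32 mm² minus the doubly-counted overlap 176.43 mm² gives 321.89 mm² — area = 321.89 mm². At z = 22.4: the cube is not intersected at this z (z outside [0, 19.5]); the 11.5×9.5 cube at (12, 11.5) contributes its full rectangle (area 109.25 mm²); the cylinder at (11, 5): section is a regular 24-gon, circumradius r=9 (area = (24/2)·9.000²·sin(360°/24) = 251.57 mm²); Merging all regions: the regions partially overlap — summed areas 360.82 mm² minus the doubly-counted overlap 7.91 mm² gives 352.91 mm² — area = 352.91 mm². Checking containment: at z = 22.4 the cross-section extends beyond the z = 11.52 cross-section by about 101.34 mm².

part overhangs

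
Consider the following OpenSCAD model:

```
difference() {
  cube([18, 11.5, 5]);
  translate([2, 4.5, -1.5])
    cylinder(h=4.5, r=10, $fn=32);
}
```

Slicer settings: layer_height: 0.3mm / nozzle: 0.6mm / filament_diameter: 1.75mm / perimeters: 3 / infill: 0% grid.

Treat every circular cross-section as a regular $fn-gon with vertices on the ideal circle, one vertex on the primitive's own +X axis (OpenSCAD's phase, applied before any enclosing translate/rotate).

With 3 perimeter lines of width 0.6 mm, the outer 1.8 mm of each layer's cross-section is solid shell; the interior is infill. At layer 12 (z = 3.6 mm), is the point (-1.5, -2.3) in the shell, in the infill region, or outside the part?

outside

At z = 3.6 mm: the cube is present — its section is the full 18×11.5 rectangle; the cylinder at (2, 4.5) is absent (z outside [-1.5, 3]); Taking the first minus the rest: none of the subtracted shapes is present at this height, so the 18×11.5 cube is unchanged — 1 connected region. Overall, the cross-section is a single solid region. The nearest boundary edge runs (0.00, 0.00)→(18.00, 0.00); distance from the point to it = 2.75 mm. The point is not inside any of the regions above, so it lies outside the cross-section (2.75 mm from the nearest boundary).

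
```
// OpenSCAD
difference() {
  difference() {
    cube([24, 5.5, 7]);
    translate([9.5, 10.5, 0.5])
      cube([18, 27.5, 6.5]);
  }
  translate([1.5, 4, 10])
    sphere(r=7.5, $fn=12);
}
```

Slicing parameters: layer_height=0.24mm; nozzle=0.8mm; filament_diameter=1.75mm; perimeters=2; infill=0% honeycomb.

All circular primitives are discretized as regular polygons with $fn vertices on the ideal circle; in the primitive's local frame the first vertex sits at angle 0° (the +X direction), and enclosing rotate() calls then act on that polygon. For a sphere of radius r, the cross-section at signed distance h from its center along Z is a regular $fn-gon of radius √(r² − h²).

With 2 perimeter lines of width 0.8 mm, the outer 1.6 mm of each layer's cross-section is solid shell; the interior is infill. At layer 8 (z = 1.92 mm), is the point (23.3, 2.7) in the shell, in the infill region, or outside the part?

At z = 1.92 mm: the cube (footprint 24×5.5) is included at this height; the 18×27.5 cube at (9.5, 10.5) contributes its full rectangle; Subtracting the remaining from the first: starting from the 24×5.5 cube, the 18×27.5 cube at (9.5, 10.5) misses the remaining region (no effect) — 1 connected region; the sphere at (1.5, 4) is not intersected at this z (|z−center|=8.080 > r=7.5); After the difference (first − rest): none of the subtracted shapes is present at this height, so the result so far is unchanged — 1 connected region. Overall, the cross-section is a single solid region. The nearest boundary edge runs (24.00, 5.50)→(24.00, 0.00); distance from the point to it = 0.70 mm. The point is inside the cross-section, 0.70 mm from the nearest boundary — within the 1.6 mm shell band (2 × 0.8).

shell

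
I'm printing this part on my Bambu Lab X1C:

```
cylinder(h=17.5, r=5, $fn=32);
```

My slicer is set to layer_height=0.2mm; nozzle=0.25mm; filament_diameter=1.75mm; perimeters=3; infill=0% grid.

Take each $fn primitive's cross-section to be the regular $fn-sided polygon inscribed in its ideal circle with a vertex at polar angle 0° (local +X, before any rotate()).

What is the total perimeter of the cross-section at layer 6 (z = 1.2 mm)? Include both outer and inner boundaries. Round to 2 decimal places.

At z = 1.2 mm: the r=5 cylinder contributes a regular 32-gon of circumradius 5 (perimeter = 2·32·5.000·sin(180°/32) = 31.37 mm). Overall, the cross-section is a single solid region. Total boundary length (outer) = 31.37 mm.

31.37 mm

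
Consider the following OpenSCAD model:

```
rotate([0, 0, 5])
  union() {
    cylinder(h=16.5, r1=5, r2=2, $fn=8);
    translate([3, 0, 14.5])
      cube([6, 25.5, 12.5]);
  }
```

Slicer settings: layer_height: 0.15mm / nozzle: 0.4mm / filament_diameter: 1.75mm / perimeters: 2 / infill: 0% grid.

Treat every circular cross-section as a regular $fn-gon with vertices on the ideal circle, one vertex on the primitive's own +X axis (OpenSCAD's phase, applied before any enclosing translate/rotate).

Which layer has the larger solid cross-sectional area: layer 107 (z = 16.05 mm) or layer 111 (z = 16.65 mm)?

Layer 107 (z = 16.05): the cone (r1=5→r2=2) has section circumradius 2.082 here — a regular 8-gon (area = (8/2)·2.082²·sin(360°/8) = 12.26 mm²); the cube at (3, 0) is present — its section is the full 6×25.5 rectangle (area 153.00 mm²); Combining (union): the 2 present regions are separate (no shared area or edge), so areas and boundary lengths simply add and each stays a separate island — area = 165.26 mm²; (whole slice rotated 5° about Z — lengths, areas and connectivity unchanged). So its area = 165.26 mm². Layer 111 (z = 16.65): the cone is not intersected at this z (z outside [0, 16.5]); the 6×25.5 cube at (3, 0) contributes its full rectangle (area 153.00 mm²); Combining (union): only the 6×25.5 cube at (3, 0) is present, so the union is just that shape — area = 153.00 mm²; (whole slice rotated 5° about Z — lengths, areas and connectivity unchanged). So its area = 153.00 mm². Layer 107 is larger (165.26 vs 153.00 mm²).

layer 107 (z = 16.05 mm)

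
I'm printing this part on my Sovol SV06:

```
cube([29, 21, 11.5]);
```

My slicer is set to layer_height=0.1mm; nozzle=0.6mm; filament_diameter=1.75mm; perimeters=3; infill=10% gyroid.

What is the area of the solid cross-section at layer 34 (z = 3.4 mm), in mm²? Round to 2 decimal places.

At z = 3.4 mm: the 29×21 cube contributes its full rectangle (area 609.00 mm²). Overall, the cross-section is a single solid region. Net area = 609.00 mm².

609.00 mm²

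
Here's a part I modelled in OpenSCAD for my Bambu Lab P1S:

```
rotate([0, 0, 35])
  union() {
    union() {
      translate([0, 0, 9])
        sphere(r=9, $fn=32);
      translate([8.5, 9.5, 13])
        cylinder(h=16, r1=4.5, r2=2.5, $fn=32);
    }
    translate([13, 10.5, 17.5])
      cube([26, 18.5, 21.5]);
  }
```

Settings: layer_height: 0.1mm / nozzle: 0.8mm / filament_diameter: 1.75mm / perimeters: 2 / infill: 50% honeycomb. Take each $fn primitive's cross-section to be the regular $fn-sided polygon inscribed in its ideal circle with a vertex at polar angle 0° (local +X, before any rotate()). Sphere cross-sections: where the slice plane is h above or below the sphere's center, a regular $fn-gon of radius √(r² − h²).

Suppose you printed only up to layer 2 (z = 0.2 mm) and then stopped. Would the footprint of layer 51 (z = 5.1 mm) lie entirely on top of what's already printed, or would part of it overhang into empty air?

Compare the two slices. At z = 0.2: the r=9 sphere slices to a regular 32-gon of circumradius 1.887 (√(r²−h²) with h=8.8 from center) (area = (32/2)·1.887²·sin(360°/32) = 11.11 mm²); the cone at (8.5, 9.5) does not reach this height (z outside [13, 29]); Taking the union: only the r=9 sphere is present, so the union is just that shape — area = 11.11 mm²; the cube at (13, 10.5) is not intersected at this z (z outside [17.5, 39]); Combining (union): only the result so far is present, so the union is just that shape — area = 11.11 mm²; (whole slice rotated 35° about Z — lengths, areas and connectivity unchanged). At z = 5.1: the r=9 sphere slices to a regular 32-gon of circumradius 8.111 (√(r²−h²) with h=3.9 from center) (area = (32/2)·8.111²·sin(360°/32) = 205.36 mm²); the cone at (8.5, 9.5) does not reach this height (z outside [13, 29]); Combining (union): only the r=9 sphere is present, so the union is just that shape — area = 205.36 mm²; the cube at (13, 10.5) is absent (z outside [17.5, 39]); Combining (union): only the result so far is present, so the union is just that shape — area = 205.36 mm²; (whole slice rotated 35° about Z — lengths, areas and connectivity unchanged). Checking containment: at z = 5.1 the cross-section extends beyond the z = 0.2 cross-section by about 194.25 mm².

part overhangs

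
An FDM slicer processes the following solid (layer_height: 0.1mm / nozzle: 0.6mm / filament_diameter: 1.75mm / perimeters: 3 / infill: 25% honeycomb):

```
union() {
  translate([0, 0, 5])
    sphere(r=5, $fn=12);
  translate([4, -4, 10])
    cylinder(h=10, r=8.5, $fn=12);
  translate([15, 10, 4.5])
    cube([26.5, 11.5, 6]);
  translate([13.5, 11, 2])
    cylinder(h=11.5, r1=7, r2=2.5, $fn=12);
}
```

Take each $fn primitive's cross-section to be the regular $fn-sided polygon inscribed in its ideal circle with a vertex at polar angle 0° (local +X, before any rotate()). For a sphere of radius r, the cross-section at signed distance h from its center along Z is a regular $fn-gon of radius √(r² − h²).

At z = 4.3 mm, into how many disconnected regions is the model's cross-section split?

2

At z = 4.3 mm: the r=5 sphere slices to a regular 12-gon of circumradius 4.951 (√(r²−h²) with h=0.7 from center); the cylinder at (4, -4) does not reach this height (z outside [10, 20]); the cube at (15, 10) does not reach this height (z outside [4.5, 10.5]); the cone at (13.5, 11): at t=0.200 of its height the radius interpolates to r₁+(r₂−r₁)t = 6.100, giving a regular 12-gon of that circumradius; Merging all regions: the 2 present regions are separate (no shared area or edge), so areas and boundary lengths simply add and each stays a separate island — 2 connected regions. The result has 2 disconnected regions.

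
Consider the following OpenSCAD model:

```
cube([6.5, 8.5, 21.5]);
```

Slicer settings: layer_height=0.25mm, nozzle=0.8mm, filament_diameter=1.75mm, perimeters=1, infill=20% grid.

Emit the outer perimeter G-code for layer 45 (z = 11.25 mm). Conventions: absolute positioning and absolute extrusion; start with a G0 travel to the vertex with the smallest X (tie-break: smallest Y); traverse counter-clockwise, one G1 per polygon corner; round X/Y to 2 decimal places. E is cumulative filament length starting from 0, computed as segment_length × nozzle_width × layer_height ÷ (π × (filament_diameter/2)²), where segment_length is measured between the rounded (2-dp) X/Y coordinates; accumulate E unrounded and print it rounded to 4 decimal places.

G0 X0.00 Y0.00 Z11.25
G1 X6.50 Y0.00 E0.5405
G1 X6.50 Y8.50 E1.2473
G1 X0.00 Y8.50 E1.7877
G1 X0.00 Y0.00 E2.4945

At z = 11.25 mm: the 6.5×8.5 cube contributes its full rectangle. The outline is a single polygon with 4 vertices. Extrusion per mm of travel: 0.8 × 0.25 / (π × 0.875²) = 0.083150. Accumulating E over each segment gives final E = 2.4945.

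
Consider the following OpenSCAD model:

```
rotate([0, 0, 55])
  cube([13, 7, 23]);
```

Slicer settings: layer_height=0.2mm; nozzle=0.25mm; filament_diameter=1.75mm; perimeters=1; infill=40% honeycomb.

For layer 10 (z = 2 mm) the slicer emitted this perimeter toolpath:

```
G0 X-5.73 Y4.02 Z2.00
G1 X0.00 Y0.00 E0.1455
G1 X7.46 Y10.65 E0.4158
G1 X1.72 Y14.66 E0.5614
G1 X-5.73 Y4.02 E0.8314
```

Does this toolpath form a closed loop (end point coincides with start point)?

yes

Start point (G0): (-5.73, 4.02). End point (last G1): the path returns to the start — closed.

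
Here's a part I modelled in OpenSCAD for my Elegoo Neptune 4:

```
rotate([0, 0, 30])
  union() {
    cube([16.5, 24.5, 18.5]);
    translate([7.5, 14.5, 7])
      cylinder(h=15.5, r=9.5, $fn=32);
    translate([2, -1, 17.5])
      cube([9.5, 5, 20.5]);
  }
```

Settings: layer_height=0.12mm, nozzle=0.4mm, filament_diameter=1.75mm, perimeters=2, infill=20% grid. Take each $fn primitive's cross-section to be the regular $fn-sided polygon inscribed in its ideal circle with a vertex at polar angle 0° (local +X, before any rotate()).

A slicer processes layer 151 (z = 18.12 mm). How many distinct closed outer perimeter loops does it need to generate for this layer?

At z = 18.12 mm: the cube (footprint 16.5×24.5) is included at this height; the r=9.5 cylinder at (7.5, 14.5) contributes a regular 32-gon of circumradius 9.5; the cube at (2, -1) (footprint 9.5×5) is included at this height; Combining (union): the regions partially overlap (shared area 302.33 mm²), so overlapping operands fuse into one piece — 1 connected region; (whole slice rotated 30° about Z — lengths, areas and connectivity unchanged). The result has 1 disconnected region.

1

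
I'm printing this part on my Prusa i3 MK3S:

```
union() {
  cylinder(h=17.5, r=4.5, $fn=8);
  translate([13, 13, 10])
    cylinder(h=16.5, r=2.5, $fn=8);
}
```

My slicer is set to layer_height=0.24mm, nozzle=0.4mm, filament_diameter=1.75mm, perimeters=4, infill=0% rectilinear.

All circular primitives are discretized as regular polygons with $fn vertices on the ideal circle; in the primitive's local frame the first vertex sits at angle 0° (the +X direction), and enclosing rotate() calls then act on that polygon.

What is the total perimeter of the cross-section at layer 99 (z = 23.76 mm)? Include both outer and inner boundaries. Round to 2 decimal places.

15.31 mm

At z = 23.76 mm: the cylinder does not reach this height (z outside [0, 17.5]); the cylinder at (13, 13): section is a regular 8-gon, circumradius r=2.5 (perimeter = 2·8·2.500·sin(180°/8) = 15.31 mm); Taking the union: only the r=2.5 cylinder at (13, 13) is present, so the union is just that shape — boundary = 15.31 mm. Overall, the cross-section is a single solid region. Total boundary length (outer) = 15.31 mm.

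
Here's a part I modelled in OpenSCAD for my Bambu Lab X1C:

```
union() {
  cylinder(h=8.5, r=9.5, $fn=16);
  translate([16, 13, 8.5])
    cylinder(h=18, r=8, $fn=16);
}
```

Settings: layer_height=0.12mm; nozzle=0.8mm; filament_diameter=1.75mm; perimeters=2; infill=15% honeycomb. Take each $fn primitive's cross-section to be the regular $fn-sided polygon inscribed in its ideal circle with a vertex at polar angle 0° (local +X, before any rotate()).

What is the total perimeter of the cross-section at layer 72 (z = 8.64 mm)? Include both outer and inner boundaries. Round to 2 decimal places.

49.94 mm

At z = 8.64 mm: the cylinder is absent (z outside [0, 8.5]); the r=8 cylinder at (16, 13) gives a regular 16-gon of circumradius 8 (constant along its height) (perimeter = 2·16·8.000·sin(180°/16) = 49.94 mm); Taking the union: only the r=8 cylinder at (16, 13) is present, so the union is just that shape — boundary = 49.94 mm. Overall, the cross-section is a single solid region. Total boundary length (outer) = 49.94 mm.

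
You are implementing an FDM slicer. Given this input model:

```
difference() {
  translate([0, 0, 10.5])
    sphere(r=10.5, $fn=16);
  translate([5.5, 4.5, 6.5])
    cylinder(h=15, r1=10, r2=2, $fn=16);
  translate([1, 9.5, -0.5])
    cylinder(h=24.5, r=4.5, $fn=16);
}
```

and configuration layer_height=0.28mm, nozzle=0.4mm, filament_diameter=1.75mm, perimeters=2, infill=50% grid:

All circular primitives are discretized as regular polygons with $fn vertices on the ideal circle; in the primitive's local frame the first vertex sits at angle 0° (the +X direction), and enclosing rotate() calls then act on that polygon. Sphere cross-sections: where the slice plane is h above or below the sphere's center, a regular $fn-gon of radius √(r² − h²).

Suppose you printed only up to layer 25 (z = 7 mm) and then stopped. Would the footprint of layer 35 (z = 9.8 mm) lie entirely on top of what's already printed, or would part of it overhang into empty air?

Compare the two slices. At z = 7: the sphere: section is a regular 16-gon, circumradius = √(r²−h²) = √(10.5²−3.5²) = 9.899 (area = (16/2)·9.899²·sin(360°/16) = 300.02 mm²); the cone at (5.5, 4.5) contributes a regular 16-gon of circumradius 9.733 (interpolated between r1=10 and r2=2 at t=0.033) (area = (16/2)·9.733²·sin(360°/16) = 290.04 mm²); the r=4.5 cylinder at (1, 9.5) gives a regular 16-gon of circumradius 4.5 (constant along its height) (area = (16/2)·4.500²·sin(360°/16) = 61.99 mm²); Subtracting the remaining from the first: starting from the r=10.5 sphere (300.02 mm²), the cone at (5.5, 4.5) partially overlaps it — only the 160.41 mm² overlap (of its 290.04 mm²) is removed, clipping the outline; the r=4.5 cylinder at (1, 9.5) partially overlaps it — only the 0.26 mm² overlap (of its 61.99 mm²) is removed, clipping the outline — area = 139.36 mm². At z = 9.8: the r=10.5 sphere contributes a regular 16-gon of circumradius √(10.5²−0.7²) = 10.477 (area = (16/2)·10.477²·sin(360°/16) = 336.03 mm²); the cone at (5.5, 4.5) (r1=10→r2=2) has section circumradius 8.240 here — a regular 16-gon (area = (16/2)·8.240²·sin(360°/16) = 207.87 mm²); the cylinder at (1, 9.5): section is a regular 16-gon, circumradius r=4.5 (area = (16/2)·4.500²·sin(360°/16) = 61.99 mm²); Taking the first minus the rest: starting from the r=10.5 sphere (336.03 mm²), the cone at (5.5, 4.5) partially overlaps it — only the 137.12 mm² overlap (of its 207.87 mm²) is removed, clipping the outline; the r=4.5 cylinder at (1, 9.5) partially overlaps it — only the 5.55 mm² overlap (of its 61.99 mm²) is removed, clipping the outline — area = 193.35 mm². Checking containment: at z = 9.8 the cross-section extends beyond the z = 7 cross-section by about 53.99 mm².

part overhangs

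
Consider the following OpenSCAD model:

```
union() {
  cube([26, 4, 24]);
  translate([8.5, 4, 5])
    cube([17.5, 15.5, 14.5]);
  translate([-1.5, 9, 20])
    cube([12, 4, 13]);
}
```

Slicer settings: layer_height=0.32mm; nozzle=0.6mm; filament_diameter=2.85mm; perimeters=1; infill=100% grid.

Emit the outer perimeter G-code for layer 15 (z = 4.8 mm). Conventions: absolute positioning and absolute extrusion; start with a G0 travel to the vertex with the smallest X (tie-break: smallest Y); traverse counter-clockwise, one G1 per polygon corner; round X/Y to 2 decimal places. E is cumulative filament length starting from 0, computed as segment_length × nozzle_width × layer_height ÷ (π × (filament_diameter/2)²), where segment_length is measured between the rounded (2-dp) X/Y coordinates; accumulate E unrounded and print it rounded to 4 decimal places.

G0 X0.00 Y0.00 Z4.80
G1 X26.00 Y0.00 E0.7825
G1 X26.00 Y4.00 E0.9029
G1 X0.00 Y4.00 E1.6854
G1 X0.00 Y0.00 E1.8058

At z = 4.8 mm: the cube is present — its section is the full 26×4 rectangle; the cube at (8.5, 4) is not intersected at this z (z outside [5, 19.5]); the cube at (-1.5, 9) is not intersected at this z (z outside [20, 33]); Merging all regions: only the 26×4 cube is present, so the union is just that shape — 1 connected region. The outline is a single polygon with 4 vertices. Extrusion per mm of travel: 0.6 × 0.32 / (π × 1.425²) = 0.030097. Accumulating E over each segment gives final E = 1.8058.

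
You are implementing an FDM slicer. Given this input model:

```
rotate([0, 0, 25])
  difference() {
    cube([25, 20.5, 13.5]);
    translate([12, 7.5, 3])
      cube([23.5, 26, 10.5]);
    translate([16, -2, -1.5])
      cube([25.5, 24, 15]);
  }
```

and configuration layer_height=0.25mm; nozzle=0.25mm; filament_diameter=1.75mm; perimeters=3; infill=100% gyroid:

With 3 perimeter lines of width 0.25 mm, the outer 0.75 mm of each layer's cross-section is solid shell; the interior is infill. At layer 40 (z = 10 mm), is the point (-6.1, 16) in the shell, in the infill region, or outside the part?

At z = 10 mm: the cube is present — its section is the full 25×20.5 rectangle; the cube at (12, 7.5) is present — its section is the full 23.5×26 rectangle; the cube at (16, -2) is present — its section is the full 25.5×24 rectangle; Subtracting the remaining from the first: starting from the 25×20.5 cube, the 23.5×26 cube at (12, 7.5) partially overlaps it — only the 169.00 mm² overlap (of its 611.00 mm²) is removed, clipping the outline; the 25.5×24 cube at (16, -2) partially overlaps it — only the 67.50 mm² overlap (of its 612.00 mm²) is removed, clipping the outline — 1 connected region; (whole slice rotated 25° about Z — lengths, areas and connectivity unchanged). Overall, the cross-section is a single solid region. Undo the 25° rotation: the query point maps to (1.233, 17.079) in the un-rotated model frame. The nearest boundary edge runs (0.00, 0.00)→(0.00, 20.50); distance from the point to it = 1.23 mm. The point is inside the cross-section and 1.23 mm from the nearest boundary — more than the 0.75 mm shell width (3 × 0.25), so it's in the infill interior.

infill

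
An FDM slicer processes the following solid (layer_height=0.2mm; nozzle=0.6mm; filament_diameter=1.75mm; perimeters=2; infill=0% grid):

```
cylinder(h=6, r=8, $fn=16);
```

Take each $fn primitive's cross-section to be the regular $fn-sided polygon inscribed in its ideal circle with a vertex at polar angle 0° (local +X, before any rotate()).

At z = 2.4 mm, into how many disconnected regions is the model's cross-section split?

At z = 2.4 mm: the r=8 cylinder gives a regular 16-gon of circumradius 8 (constant along its height). The result has 1 disconnected region.

1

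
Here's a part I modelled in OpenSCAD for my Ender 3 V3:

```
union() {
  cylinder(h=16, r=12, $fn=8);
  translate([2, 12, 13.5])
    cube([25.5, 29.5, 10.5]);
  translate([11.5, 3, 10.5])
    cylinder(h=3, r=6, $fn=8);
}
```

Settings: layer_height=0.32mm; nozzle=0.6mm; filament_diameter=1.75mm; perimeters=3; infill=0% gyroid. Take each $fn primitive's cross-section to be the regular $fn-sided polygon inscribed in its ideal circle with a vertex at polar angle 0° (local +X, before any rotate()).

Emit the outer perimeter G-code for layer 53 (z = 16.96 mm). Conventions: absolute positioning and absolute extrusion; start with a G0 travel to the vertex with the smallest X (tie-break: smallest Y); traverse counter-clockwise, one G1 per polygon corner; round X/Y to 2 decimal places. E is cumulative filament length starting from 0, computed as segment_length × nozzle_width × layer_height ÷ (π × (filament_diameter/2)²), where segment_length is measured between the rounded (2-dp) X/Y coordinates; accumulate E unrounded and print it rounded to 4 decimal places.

G0 X2.00 Y12.00 Z16.96
G1 X27.50 Y12.00 E2.0355
G1 X27.50 Y41.50 E4.3903
G1 X2.00 Y41.50 E6.4259
G1 X2.00 Y12.00 E8.7807

At z = 16.96 mm: the cylinder is absent (z outside [0, 16]); the 25.5×29.5 cube at (2, 12) contributes its full rectangle; the cylinder at (11.5, 3) is not intersected at this z (z outside [10.5, 13.5]); Merging all regions: only the 25.5×29.5 cube at (2, 12) is present, so the union is just that shape — 1 connected region. The outline is a single polygon with 4 vertices. Extrusion per mm of travel: 0.6 × 0.32 / (π × 0.875²) = 0.079824. Accumulating E over each segment gives final E = 8.7807.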